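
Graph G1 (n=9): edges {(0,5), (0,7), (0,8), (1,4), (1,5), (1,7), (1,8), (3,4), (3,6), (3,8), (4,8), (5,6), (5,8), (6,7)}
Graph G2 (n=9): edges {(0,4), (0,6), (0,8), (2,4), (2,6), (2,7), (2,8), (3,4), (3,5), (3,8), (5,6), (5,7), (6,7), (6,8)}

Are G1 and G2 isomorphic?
Yes, isomorphic

The graphs are isomorphic.
One valid mapping φ: V(G1) → V(G2): 0→0, 1→2, 2→1, 3→5, 4→7, 5→8, 6→3, 7→4, 8→6

Verify φ preserves adjacency — for each edge of G1, its image is an edge of G2:
  (0,5) → (φ(0),φ(5)) = (0,8) ∈ E(G2) ✓
  (0,7) → (φ(0),φ(7)) = (0,4) ∈ E(G2) ✓
  (0,8) → (φ(0),φ(8)) = (0,6) ∈ E(G2) ✓
  (1,4) → (φ(1),φ(4)) = (2,7) ∈ E(G2) ✓
  (1,5) → (φ(1),φ(5)) = (2,8) ∈ E(G2) ✓
  (1,7) → (φ(1),φ(7)) = (2,4) ∈ E(G2) ✓
  (1,8) → (φ(1),φ(8)) = (2,6) ∈ E(G2) ✓
  (3,4) → (φ(3),φ(4)) = (5,7) ∈ E(G2) ✓
  (3,6) → (φ(3),φ(6)) = (3,5) ∈ E(G2) ✓
  (3,8) → (φ(3),φ(8)) = (5,6) ∈ E(G2) ✓
  (4,8) → (φ(4),φ(8)) = (6,7) ∈ E(G2) ✓
  (5,6) → (φ(5),φ(6)) = (3,8) ∈ E(G2) ✓
  (5,8) → (φ(5),φ(8)) = (6,8) ∈ E(G2) ✓
  (6,7) → (φ(6),φ(7)) = (3,4) ∈ E(G2) ✓
All 14 edges of G1 map to edges of G2, and |E(G1)| = |E(G2)| = 14, so φ is a bijection on edges as well as vertices. Hence G1 ≅ G2.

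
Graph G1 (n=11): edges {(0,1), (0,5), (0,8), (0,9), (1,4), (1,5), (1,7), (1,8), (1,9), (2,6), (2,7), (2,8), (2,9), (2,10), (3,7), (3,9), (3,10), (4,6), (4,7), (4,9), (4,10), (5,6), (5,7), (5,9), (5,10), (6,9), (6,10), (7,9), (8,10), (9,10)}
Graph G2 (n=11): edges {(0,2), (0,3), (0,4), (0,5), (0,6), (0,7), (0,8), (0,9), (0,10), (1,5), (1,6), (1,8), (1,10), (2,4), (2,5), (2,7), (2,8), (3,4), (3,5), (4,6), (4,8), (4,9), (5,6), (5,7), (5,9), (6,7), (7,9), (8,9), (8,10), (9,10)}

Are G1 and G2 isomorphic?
Yes, isomorphic

The graphs are isomorphic.
One valid mapping φ: V(G1) → V(G2): 0→10, 1→8, 2→6, 3→3, 4→2, 5→9, 6→7, 7→4, 8→1, 9→0, 10→5

Verify φ preserves adjacency — for each edge of G1, its image is an edge of G2:
  (0,1) → (φ(0),φ(1)) = (8,10) ∈ E(G2) ✓
  (0,5) → (φ(0),φ(5)) = (9,10) ∈ E(G2) ✓
  (0,8) → (φ(0),φ(8)) = (1,10) ∈ E(G2) ✓
  (0,9) → (φ(0),φ(9)) = (0,10) ∈ E(G2) ✓
  (1,4) → (φ(1),φ(4)) = (2,8) ∈ E(G2) ✓
  (1,5) → (φ(1),φ(5)) = (8,9) ∈ E(G2) ✓
  (1,7) → (φ(1),φ(7)) = (4,8) ∈ E(G2) ✓
  (1,8) → (φ(1),φ(8)) = (1,8) ∈ E(G2) ✓
  (1,9) → (φ(1),φ(9)) = (0,8) ∈ E(G2) ✓
  (2,6) → (φ(2),φ(6)) = (6,7) ∈ E(G2) ✓
  (2,7) → (φ(2),φ(7)) = (4,6) ∈ E(G2) ✓
  (2,8) → (φ(2),φ(8)) = (1,6) ∈ E(G2) ✓
  (2,9) → (φ(2),φ(9)) = (0,6) ∈ E(G2) ✓
  (2,10) → (φ(2),φ(10)) = (5,6) ∈ E(G2) ✓
  (3,7) → (φ(3),φ(7)) = (3,4) ∈ E(G2) ✓
  (3,9) → (φ(3),φ(9)) = (0,3) ∈ E(G2) ✓
  (3,10) → (φ(3),φ(10)) = (3,5) ∈ E(G2) ✓
  (4,6) → (φ(4),φ(6)) = (2,7) ∈ E(G2) ✓
  (4,7) → (φ(4),φ(7)) = (2,4) ∈ E(G2) ✓
  (4,9) → (φ(4),φ(9)) = (0,2) ∈ E(G2) ✓
  (4,10) → (φ(4),φ(10)) = (2,5) ∈ E(G2) ✓
  (5,6) → (φ(5),φ(6)) = (7,9) ∈ E(G2) ✓
  (5,7) → (φ(5),φ(7)) = (4,9) ∈ E(G2) ✓
  (5,9) → (φ(5),φ(9)) = (0,9) ∈ E(G2) ✓
  (5,10) → (φ(5),φ(10)) = (5,9) ∈ E(G2) ✓
  (6,9) → (φ(6),φ(9)) = (0,7) ∈ E(G2) ✓
  (6,10) → (φ(6),φ(10)) = (5,7) ∈ E(G2) ✓
  (7,9) → (φ(7),φ(9)) = (0,4) ∈ E(G2) ✓
  (8,10) → (φ(8),φ(10)) = (1,5) ∈ E(G2) ✓
  (9,10) → (φ(9),φ(10)) = (0,5) ∈ E(G2) ✓
All 30 edges of G1 map to edges of G2, and |E(G1)| = |E(G2)| = 30, so φ is a bijection on edges as well as vertices. Hence G1 ≅ G2.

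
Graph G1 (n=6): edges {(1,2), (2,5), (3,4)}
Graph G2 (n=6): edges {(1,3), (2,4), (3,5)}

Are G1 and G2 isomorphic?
Yes, isomorphic

The graphs are isomorphic.
One valid mapping φ: V(G1) → V(G2): 0→0, 1→1, 2→3, 3→2, 4→4, 5→5

Verify φ preserves adjacency — for each edge of G1, its image is an edge of G2:
  (1,2) → (φ(1),φ(2)) = (1,3) ∈ E(G2) ✓
  (2,5) → (φ(2),φ(5)) = (3,5) ∈ E(G2) ✓
  (3,4) → (φ(3),φ(4)) = (2,4) ∈ E(G2) ✓
All 3 edges of G1 map to edges of G2, and |E(G1)| = |E(G2)| = 3, so φ is a bijection on edges as well as vertices. Hence G1 ≅ G2.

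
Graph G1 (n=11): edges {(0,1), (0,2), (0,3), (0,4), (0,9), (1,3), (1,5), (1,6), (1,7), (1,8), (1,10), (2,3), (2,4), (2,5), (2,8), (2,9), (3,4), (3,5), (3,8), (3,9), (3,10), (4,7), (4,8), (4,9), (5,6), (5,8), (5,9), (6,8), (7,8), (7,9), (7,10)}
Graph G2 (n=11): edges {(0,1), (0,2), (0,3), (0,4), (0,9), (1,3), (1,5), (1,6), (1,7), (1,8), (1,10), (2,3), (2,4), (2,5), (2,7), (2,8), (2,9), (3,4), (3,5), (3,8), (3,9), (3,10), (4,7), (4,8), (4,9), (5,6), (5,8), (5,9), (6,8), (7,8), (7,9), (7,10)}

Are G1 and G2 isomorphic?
No, not isomorphic

The graphs are NOT isomorphic.

Counting edges: G1 has 31 edge(s); G2 has 32 edge(s).
Edge count is an isomorphism invariant (a bijection on vertices induces a bijection on edges), so differing edge counts rule out isomorphism.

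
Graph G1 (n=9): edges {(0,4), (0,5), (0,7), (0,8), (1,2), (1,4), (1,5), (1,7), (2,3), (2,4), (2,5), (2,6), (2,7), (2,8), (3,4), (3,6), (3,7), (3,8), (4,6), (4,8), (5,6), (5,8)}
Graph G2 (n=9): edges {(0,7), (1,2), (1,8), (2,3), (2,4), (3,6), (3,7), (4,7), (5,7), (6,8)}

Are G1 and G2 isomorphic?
No, not isomorphic

The graphs are NOT isomorphic.

Degrees in G1: deg(0)=4, deg(1)=4, deg(2)=7, deg(3)=5, deg(4)=6, deg(5)=5, deg(6)=4, deg(7)=4, deg(8)=5.
Sorted degree sequence of G1: [7, 6, 5, 5, 5, 4, 4, 4, 4].
Degrees in G2: deg(0)=1, deg(1)=2, deg(2)=3, deg(3)=3, deg(4)=2, deg(5)=1, deg(6)=2, deg(7)=4, deg(8)=2.
Sorted degree sequence of G2: [4, 3, 3, 2, 2, 2, 2, 1, 1].
The (sorted) degree sequence is an isomorphism invariant, so since G1 and G2 have different degree sequences they cannot be isomorphic.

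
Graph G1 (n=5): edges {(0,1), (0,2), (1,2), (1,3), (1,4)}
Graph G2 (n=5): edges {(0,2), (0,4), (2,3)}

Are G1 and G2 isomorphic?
No, not isomorphic

The graphs are NOT isomorphic.

Degrees in G1: deg(0)=2, deg(1)=4, deg(2)=2, deg(3)=1, deg(4)=1.
Sorted degree sequence of G1: [4, 2, 2, 1, 1].
Degrees in G2: deg(0)=2, deg(1)=0, deg(2)=2, deg(3)=1, deg(4)=1.
Sorted degree sequence of G2: [2, 2, 1, 1, 0].
The (sorted) degree sequence is an isomorphism invariant, so since G1 and G2 have different degree sequences they cannot be isomorphic.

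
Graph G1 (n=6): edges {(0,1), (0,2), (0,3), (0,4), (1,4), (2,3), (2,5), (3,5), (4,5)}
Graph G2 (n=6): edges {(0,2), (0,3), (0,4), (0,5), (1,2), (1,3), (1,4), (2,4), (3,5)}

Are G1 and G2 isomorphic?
Yes, isomorphic

The graphs are isomorphic.
One valid mapping φ: V(G1) → V(G2): 0→0, 1→5, 2→2, 3→4, 4→3, 5→1

Verify φ preserves adjacency — for each edge of G1, its image is an edge of G2:
  (0,1) → (φ(0),φ(1)) = (0,5) ∈ E(G2) ✓
  (0,2) → (φ(0),φ(2)) = (0,2) ∈ E(G2) ✓
  (0,3) → (φ(0),φ(3)) = (0,4) ∈ E(G2) ✓
  (0,4) → (φ(0),φ(4)) = (0,3) ∈ E(G2) ✓
  (1,4) → (φ(1),φ(4)) = (3,5) ∈ E(G2) ✓
  (2,3) → (φ(2),φ(3)) = (2,4) ∈ E(G2) ✓
  (2,5) → (φ(2),φ(5)) = (1,2) ∈ E(G2) ✓
  (3,5) → (φ(3),φ(5)) = (1,4) ∈ E(G2) ✓
  (4,5) → (φ(4),φ(5)) = (1,3) ∈ E(G2) ✓
All 9 edges of G1 map to edges of G2, and |E(G1)| = |E(G2)| = 9, so φ is a bijection on edges as well as vertices. Hence G1 ≅ G2.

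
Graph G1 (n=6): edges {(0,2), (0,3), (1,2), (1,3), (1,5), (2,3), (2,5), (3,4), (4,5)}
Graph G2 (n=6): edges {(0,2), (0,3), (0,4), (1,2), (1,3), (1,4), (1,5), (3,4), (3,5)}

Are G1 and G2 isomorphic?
Yes, isomorphic

The graphs are isomorphic.
One valid mapping φ: V(G1) → V(G2): 0→5, 1→4, 2→3, 3→1, 4→2, 5→0

Verify φ preserves adjacency — for each edge of G1, its image is an edge of G2:
  (0,2) → (φ(0),φ(2)) = (3,5) ∈ E(G2) ✓
  (0,3) → (φ(0),φ(3)) = (1,5) ∈ E(G2) ✓
  (1,2) → (φ(1),φ(2)) = (3,4) ∈ E(G2) ✓
  (1,3) → (φ(1),φ(3)) = (1,4) ∈ E(G2) ✓
  (1,5) → (φ(1),φ(5)) = (0,4) ∈ E(G2) ✓
  (2,3) → (φ(2),φ(3)) = (1,3) ∈ E(G2) ✓
  (2,5) → (φ(2),φ(5)) = (0,3) ∈ E(G2) ✓
  (3,4) → (φ(3),φ(4)) = (1,2) ∈ E(G2) ✓
  (4,5) → (φ(4),φ(5)) = (0,2) ∈ E(G2) ✓
All 9 edges of G1 map to edges of G2, and |E(G1)| = |E(G2)| = 9, so φ is a bijection on edges as well as vertices. Hence G1 ≅ G2.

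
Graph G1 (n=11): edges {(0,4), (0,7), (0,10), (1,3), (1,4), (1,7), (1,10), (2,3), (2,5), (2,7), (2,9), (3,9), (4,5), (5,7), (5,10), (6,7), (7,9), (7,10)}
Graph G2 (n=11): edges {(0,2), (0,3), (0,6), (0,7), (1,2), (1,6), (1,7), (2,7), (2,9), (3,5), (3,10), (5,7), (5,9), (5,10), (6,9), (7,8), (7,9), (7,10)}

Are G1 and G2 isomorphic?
Yes, isomorphic

The graphs are isomorphic.
One valid mapping φ: V(G1) → V(G2): 0→1, 1→0, 2→5, 3→3, 4→6, 5→9, 6→8, 7→7, 8→4, 9→10, 10→2

Verify φ preserves adjacency — for each edge of G1, its image is an edge of G2:
  (0,4) → (φ(0),φ(4)) = (1,6) ∈ E(G2) ✓
  (0,7) → (φ(0),φ(7)) = (1,7) ∈ E(G2) ✓
  (0,10) → (φ(0),φ(10)) = (1,2) ∈ E(G2) ✓
  (1,3) → (φ(1),φ(3)) = (0,3) ∈ E(G2) ✓
  (1,4) → (φ(1),φ(4)) = (0,6) ∈ E(G2) ✓
  (1,7) → (φ(1),φ(7)) = (0,7) ∈ E(G2) ✓
  (1,10) → (φ(1),φ(10)) = (0,2) ∈ E(G2) ✓
  (2,3) → (φ(2),φ(3)) = (3,5) ∈ E(G2) ✓
  (2,5) → (φ(2),φ(5)) = (5,9) ∈ E(G2) ✓
  (2,7) → (φ(2),φ(7)) = (5,7) ∈ E(G2) ✓
  (2,9) → (φ(2),φ(9)) = (5,10) ∈ E(G2) ✓
  (3,9) → (φ(3),φ(9)) = (3,10) ∈ E(G2) ✓
  (4,5) → (φ(4),φ(5)) = (6,9) ∈ E(G2) ✓
  (5,7) → (φ(5),φ(7)) = (7,9) ∈ E(G2) ✓
  (5,10) → (φ(5),φ(10)) = (2,9) ∈ E(G2) ✓
  (6,7) → (φ(6),φ(7)) = (7,8) ∈ E(G2) ✓
  (7,9) → (φ(7),φ(9)) = (7,10) ∈ E(G2) ✓
  (7,10) → (φ(7),φ(10)) = (2,7) ∈ E(G2) ✓
All 18 edges of G1 map to edges of G2, and |E(G1)| = |E(G2)| = 18, so φ is a bijection on edges as well as vertices. Hence G1 ≅ G2.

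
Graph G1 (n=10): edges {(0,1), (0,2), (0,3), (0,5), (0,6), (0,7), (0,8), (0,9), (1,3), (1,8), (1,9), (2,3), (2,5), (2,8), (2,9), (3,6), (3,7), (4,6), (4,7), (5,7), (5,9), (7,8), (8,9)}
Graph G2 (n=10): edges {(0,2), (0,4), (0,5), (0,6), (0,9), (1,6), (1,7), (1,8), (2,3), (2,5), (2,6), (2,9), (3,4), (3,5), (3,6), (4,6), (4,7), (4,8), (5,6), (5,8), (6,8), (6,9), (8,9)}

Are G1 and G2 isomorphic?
Yes, isomorphic

The graphs are isomorphic.
One valid mapping φ: V(G1) → V(G2): 0→6, 1→9, 2→5, 3→8, 4→7, 5→3, 6→1, 7→4, 8→0, 9→2

Verify φ preserves adjacency — for each edge of G1, its image is an edge of G2:
  (0,1) → (φ(0),φ(1)) = (6,9) ∈ E(G2) ✓
  (0,2) → (φ(0),φ(2)) = (5,6) ∈ E(G2) ✓
  (0,3) → (φ(0),φ(3)) = (6,8) ∈ E(G2) ✓
  (0,5) → (φ(0),φ(5)) = (3,6) ∈ E(G2) ✓
  (0,6) → (φ(0),φ(6)) = (1,6) ∈ E(G2) ✓
  (0,7) → (φ(0),φ(7)) = (4,6) ∈ E(G2) ✓
  (0,8) → (φ(0),φ(8)) = (0,6) ∈ E(G2) ✓
  (0,9) → (φ(0),φ(9)) = (2,6) ∈ E(G2) ✓
  (1,3) → (φ(1),φ(3)) = (8,9) ∈ E(G2) ✓
  (1,8) → (φ(1),φ(8)) = (0,9) ∈ E(G2) ✓
  (1,9) → (φ(1),φ(9)) = (2,9) ∈ E(G2) ✓
  (2,3) → (φ(2),φ(3)) = (5,8) ∈ E(G2) ✓
  (2,5) → (φ(2),φ(5)) = (3,5) ∈ E(G2) ✓
  (2,8) → (φ(2),φ(8)) = (0,5) ∈ E(G2) ✓
  (2,9) → (φ(2),φ(9)) = (2,5) ∈ E(G2) ✓
  (3,6) → (φ(3),φ(6)) = (1,8) ∈ E(G2) ✓
  (3,7) → (φ(3),φ(7)) = (4,8) ∈ E(G2) ✓
  (4,6) → (φ(4),φ(6)) = (1,7) ∈ E(G2) ✓
  (4,7) → (φ(4),φ(7)) = (4,7) ∈ E(G2) ✓
  (5,7) → (φ(5),φ(7)) = (3,4) ∈ E(G2) ✓
  (5,9) → (φ(5),φ(9)) = (2,3) ∈ E(G2) ✓
  (7,8) → (φ(7),φ(8)) = (0,4) ∈ E(G2) ✓
  (8,9) → (φ(8),φ(9)) = (0,2) ∈ E(G2) ✓
All 23 edges of G1 map to edges of G2, and |E(G1)| = |E(G2)| = 23, so φ is a bijection on edges as well as vertices. Hence G1 ≅ G2.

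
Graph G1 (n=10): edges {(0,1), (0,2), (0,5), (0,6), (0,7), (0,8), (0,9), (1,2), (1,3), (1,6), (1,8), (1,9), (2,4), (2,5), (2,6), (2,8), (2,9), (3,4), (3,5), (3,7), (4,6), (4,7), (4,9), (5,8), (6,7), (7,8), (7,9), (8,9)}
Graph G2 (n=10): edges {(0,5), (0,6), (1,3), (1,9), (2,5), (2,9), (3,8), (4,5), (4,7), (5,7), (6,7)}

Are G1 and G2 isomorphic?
No, not isomorphic

The graphs are NOT isomorphic.

Counting triangles (3-cliques): G1 has 25, G2 has 1.
Triangle count is an isomorphism invariant, so differing triangle counts rule out isomorphism.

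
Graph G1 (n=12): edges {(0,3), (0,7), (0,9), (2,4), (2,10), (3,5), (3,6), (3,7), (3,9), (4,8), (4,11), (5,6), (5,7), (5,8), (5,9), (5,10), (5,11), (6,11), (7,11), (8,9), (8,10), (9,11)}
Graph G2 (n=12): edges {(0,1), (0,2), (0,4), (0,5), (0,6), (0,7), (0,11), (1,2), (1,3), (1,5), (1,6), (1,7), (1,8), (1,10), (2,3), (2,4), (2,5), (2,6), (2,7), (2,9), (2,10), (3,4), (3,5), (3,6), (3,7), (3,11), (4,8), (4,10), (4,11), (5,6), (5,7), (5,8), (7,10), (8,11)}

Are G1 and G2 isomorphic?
No, not isomorphic

The graphs are NOT isomorphic.

Counting triangles (3-cliques): G1 has 10, G2 has 35.
Triangle count is an isomorphism invariant, so differing triangle counts rule out isomorphism.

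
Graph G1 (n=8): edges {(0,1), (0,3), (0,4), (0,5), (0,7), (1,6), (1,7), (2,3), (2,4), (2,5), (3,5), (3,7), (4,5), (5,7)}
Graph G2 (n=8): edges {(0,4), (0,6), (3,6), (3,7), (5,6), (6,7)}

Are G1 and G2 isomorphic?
No, not isomorphic

The graphs are NOT isomorphic.

Connected components of G1: 1 component(s) with vertex sets [[0, 1, 2, 3, 4, 5, 6, 7]], sizes [8].
Connected components of G2: 3 component(s) with vertex sets [[1], [2], [0, 3, 4, 5, 6, 7]], sizes [1, 1, 6].
The number of connected components (and the multiset of component sizes) is an isomorphism invariant — an isomorphism maps each component of G1 bijectively onto a component of G2. Since G1 has 1 component(s) and G2 has 3, they cannot be isomorphic.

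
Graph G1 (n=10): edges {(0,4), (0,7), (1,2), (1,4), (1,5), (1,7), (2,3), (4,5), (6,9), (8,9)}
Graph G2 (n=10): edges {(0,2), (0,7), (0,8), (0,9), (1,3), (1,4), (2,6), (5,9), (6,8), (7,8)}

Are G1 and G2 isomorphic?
Yes, isomorphic

The graphs are isomorphic.
One valid mapping φ: V(G1) → V(G2): 0→6, 1→0, 2→9, 3→5, 4→8, 5→7, 6→4, 7→2, 8→3, 9→1

Verify φ preserves adjacency — for each edge of G1, its image is an edge of G2:
  (0,4) → (φ(0),φ(4)) = (6,8) ∈ E(G2) ✓
  (0,7) → (φ(0),φ(7)) = (2,6) ∈ E(G2) ✓
  (1,2) → (φ(1),φ(2)) = (0,9) ∈ E(G2) ✓
  (1,4) → (φ(1),φ(4)) = (0,8) ∈ E(G2) ✓
  (1,5) → (φ(1),φ(5)) = (0,7) ∈ E(G2) ✓
  (1,7) → (φ(1),φ(7)) = (0,2) ∈ E(G2) ✓
  (2,3) → (φ(2),φ(3)) = (5,9) ∈ E(G2) ✓
  (4,5) → (φ(4),φ(5)) = (7,8) ∈ E(G2) ✓
  (6,9) → (φ(6),φ(9)) = (1,4) ∈ E(G2) ✓
  (8,9) → (φ(8),φ(9)) = (1,3) ∈ E(G2) ✓
All 10 edges of G1 map to edges of G2, and |E(G1)| = |E(G2)| = 10, so φ is a bijection on edges as well as vertices. Hence G1 ≅ G2.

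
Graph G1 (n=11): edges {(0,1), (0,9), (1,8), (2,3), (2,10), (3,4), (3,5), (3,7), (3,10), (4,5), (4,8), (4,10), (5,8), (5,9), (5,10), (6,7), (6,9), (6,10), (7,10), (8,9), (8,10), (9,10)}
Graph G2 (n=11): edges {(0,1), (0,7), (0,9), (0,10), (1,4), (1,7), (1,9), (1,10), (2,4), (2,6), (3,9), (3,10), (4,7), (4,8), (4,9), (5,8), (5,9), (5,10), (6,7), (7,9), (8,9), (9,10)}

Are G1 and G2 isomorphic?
Yes, isomorphic

The graphs are isomorphic.
One valid mapping φ: V(G1) → V(G2): 0→2, 1→6, 2→3, 3→10, 4→0, 5→1, 6→8, 7→5, 8→7, 9→4, 10→9

Verify φ preserves adjacency — for each edge of G1, its image is an edge of G2:
  (0,1) → (φ(0),φ(1)) = (2,6) ∈ E(G2) ✓
  (0,9) → (φ(0),φ(9)) = (2,4) ∈ E(G2) ✓
  (1,8) → (φ(1),φ(8)) = (6,7) ∈ E(G2) ✓
  (2,3) → (φ(2),φ(3)) = (3,10) ∈ E(G2) ✓
  (2,10) → (φ(2),φ(10)) = (3,9) ∈ E(G2) ✓
  (3,4) → (φ(3),φ(4)) = (0,10) ∈ E(G2) ✓
  (3,5) → (φ(3),φ(5)) = (1,10) ∈ E(G2) ✓
  (3,7) → (φ(3),φ(7)) = (5,10) ∈ E(G2) ✓
  (3,10) → (φ(3),φ(10)) = (9,10) ∈ E(G2) ✓
  (4,5) → (φ(4),φ(5)) = (0,1) ∈ E(G2) ✓
  (4,8) → (φ(4),φ(8)) = (0,7) ∈ E(G2) ✓
  (4,10) → (φ(4),φ(10)) = (0,9) ∈ E(G2) ✓
  (5,8) → (φ(5),φ(8)) = (1,7) ∈ E(G2) ✓
  (5,9) → (φ(5),φ(9)) = (1,4) ∈ E(G2) ✓
  (5,10) → (φ(5),φ(10)) = (1,9) ∈ E(G2) ✓
  (6,7) → (φ(6),φ(7)) = (5,8) ∈ E(G2) ✓
  (6,9) → (φ(6),φ(9)) = (4,8) ∈ E(G2) ✓
  (6,10) → (φ(6),φ(10)) = (8,9) ∈ E(G2) ✓
  (7,10) → (φ(7),φ(10)) = (5,9) ∈ E(G2) ✓
  (8,9) → (φ(8),φ(9)) = (4,7) ∈ E(G2) ✓
  (8,10) → (φ(8),φ(10)) = (7,9) ∈ E(G2) ✓
  (9,10) → (φ(9),φ(10)) = (4,9) ∈ E(G2) ✓
All 22 edges of G1 map to edges of G2, and |E(G1)| = |E(G2)| = 22, so φ is a bijection on edges as well as vertices. Hence G1 ≅ G2.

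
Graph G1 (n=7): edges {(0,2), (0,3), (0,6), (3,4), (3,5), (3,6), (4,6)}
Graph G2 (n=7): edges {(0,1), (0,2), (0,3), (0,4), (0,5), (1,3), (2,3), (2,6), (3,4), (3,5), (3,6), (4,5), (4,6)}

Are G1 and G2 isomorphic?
No, not isomorphic

The graphs are NOT isomorphic.

Degrees in G1: deg(0)=3, deg(1)=0, deg(2)=1, deg(3)=4, deg(4)=2, deg(5)=1, deg(6)=3.
Sorted degree sequence of G1: [4, 3, 3, 2, 1, 1, 0].
Degrees in G2: deg(0)=5, deg(1)=2, deg(2)=3, deg(3)=6, deg(4)=4, deg(5)=3, deg(6)=3.
Sorted degree sequence of G2: [6, 5, 4, 3, 3, 3, 2].
The (sorted) degree sequence is an isomorphism invariant, so since G1 and G2 have different degree sequences they cannot be isomorphic.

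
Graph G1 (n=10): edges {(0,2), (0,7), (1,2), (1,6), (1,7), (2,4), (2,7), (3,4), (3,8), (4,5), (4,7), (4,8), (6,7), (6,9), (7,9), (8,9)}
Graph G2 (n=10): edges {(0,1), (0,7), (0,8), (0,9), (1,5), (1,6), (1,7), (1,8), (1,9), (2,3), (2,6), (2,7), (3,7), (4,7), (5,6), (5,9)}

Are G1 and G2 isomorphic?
Yes, isomorphic

The graphs are isomorphic.
One valid mapping φ: V(G1) → V(G2): 0→8, 1→9, 2→0, 3→3, 4→7, 5→4, 6→5, 7→1, 8→2, 9→6

Verify φ preserves adjacency — for each edge of G1, its image is an edge of G2:
  (0,2) → (φ(0),φ(2)) = (0,8) ∈ E(G2) ✓
  (0,7) → (φ(0),φ(7)) = (1,8) ∈ E(G2) ✓
  (1,2) → (φ(1),φ(2)) = (0,9) ∈ E(G2) ✓
  (1,6) → (φ(1),φ(6)) = (5,9) ∈ E(G2) ✓
  (1,7) → (φ(1),φ(7)) = (1,9) ∈ E(G2) ✓
  (2,4) → (φ(2),φ(4)) = (0,7) ∈ E(G2) ✓
  (2,7) → (φ(2),φ(7)) = (0,1) ∈ E(G2) ✓
  (3,4) → (φ(3),φ(4)) = (3,7) ∈ E(G2) ✓
  (3,8) → (φ(3),φ(8)) = (2,3) ∈ E(G2) ✓
  (4,5) → (φ(4),φ(5)) = (4,7) ∈ E(G2) ✓
  (4,7) → (φ(4),φ(7)) = (1,7) ∈ E(G2) ✓
  (4,8) → (φ(4),φ(8)) = (2,7) ∈ E(G2) ✓
  (6,7) → (φ(6),φ(7)) = (1,5) ∈ E(G2) ✓
  (6,9) → (φ(6),φ(9)) = (5,6) ∈ E(G2) ✓
  (7,9) → (φ(7),φ(9)) = (1,6) ∈ E(G2) ✓
  (8,9) → (φ(8),φ(9)) = (2,6) ∈ E(G2) ✓
All 16 edges of G1 map to edges of G2, and |E(G1)| = |E(G2)| = 16, so φ is a bijection on edges as well as vertices. Hence G1 ≅ G2.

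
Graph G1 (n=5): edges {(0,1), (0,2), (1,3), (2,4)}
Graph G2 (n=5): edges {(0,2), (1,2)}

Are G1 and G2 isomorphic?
No, not isomorphic

The graphs are NOT isomorphic.

Connected components of G1: 1 component(s) with vertex sets [[0, 1, 2, 3, 4]], sizes [5].
Connected components of G2: 3 component(s) with vertex sets [[3], [4], [0, 1, 2]], sizes [1, 1, 3].
The number of connected components (and the multiset of component sizes) is an isomorphism invariant — an isomorphism maps each component of G1 bijectively onto a component of G2. Since G1 has 1 component(s) and G2 has 3, they cannot be isomorphic.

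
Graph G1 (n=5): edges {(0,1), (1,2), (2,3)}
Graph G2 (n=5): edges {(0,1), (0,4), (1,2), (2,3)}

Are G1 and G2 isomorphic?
No, not isomorphic

The graphs are NOT isomorphic.

Counting edges: G1 has 3 edge(s); G2 has 4 edge(s).
Edge count is an isomorphism invariant (a bijection on vertices induces a bijection on edges), so differing edge counts rule out isomorphism.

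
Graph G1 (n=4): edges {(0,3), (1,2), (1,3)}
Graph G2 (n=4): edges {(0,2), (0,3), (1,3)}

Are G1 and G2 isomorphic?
Yes, isomorphic

The graphs are isomorphic.
One valid mapping φ: V(G1) → V(G2): 0→1, 1→0, 2→2, 3→3

Verify φ preserves adjacency — for each edge of G1, its image is an edge of G2:
  (0,3) → (φ(0),φ(3)) = (1,3) ∈ E(G2) ✓
  (1,2) → (φ(1),φ(2)) = (0,2) ∈ E(G2) ✓
  (1,3) → (φ(1),φ(3)) = (0,3) ∈ E(G2) ✓
All 3 edges of G1 map to edges of G2, and |E(G1)| = |E(G2)| = 3, so φ is a bijection on edges as well as vertices. Hence G1 ≅ G2.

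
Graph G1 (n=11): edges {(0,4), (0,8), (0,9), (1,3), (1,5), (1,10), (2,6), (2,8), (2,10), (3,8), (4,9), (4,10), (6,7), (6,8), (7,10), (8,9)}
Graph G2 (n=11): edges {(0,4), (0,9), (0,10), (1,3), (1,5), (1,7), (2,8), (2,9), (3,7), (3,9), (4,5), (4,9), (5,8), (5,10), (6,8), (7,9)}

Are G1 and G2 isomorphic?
Yes, isomorphic

The graphs are isomorphic.
One valid mapping φ: V(G1) → V(G2): 0→3, 1→8, 2→4, 3→2, 4→1, 5→6, 6→0, 7→10, 8→9, 9→7, 10→5

Verify φ preserves adjacency — for each edge of G1, its image is an edge of G2:
  (0,4) → (φ(0),φ(4)) = (1,3) ∈ E(G2) ✓
  (0,8) → (φ(0),φ(8)) = (3,9) ∈ E(G2) ✓
  (0,9) → (φ(0),φ(9)) = (3,7) ∈ E(G2) ✓
  (1,3) → (φ(1),φ(3)) = (2,8) ∈ E(G2) ✓
  (1,5) → (φ(1),φ(5)) = (6,8) ∈ E(G2) ✓
  (1,10) → (φ(1),φ(10)) = (5,8) ∈ E(G2) ✓
  (2,6) → (φ(2),φ(6)) = (0,4) ∈ E(G2) ✓
  (2,8) → (φ(2),φ(8)) = (4,9) ∈ E(G2) ✓
  (2,10) → (φ(2),φ(10)) = (4,5) ∈ E(G2) ✓
  (3,8) → (φ(3),φ(8)) = (2,9) ∈ E(G2) ✓
  (4,9) → (φ(4),φ(9)) = (1,7) ∈ E(G2) ✓
  (4,10) → (φ(4),φ(10)) = (1,5) ∈ E(G2) ✓
  (6,7) → (φ(6),φ(7)) = (0,10) ∈ E(G2) ✓
  (6,8) → (φ(6),φ(8)) = (0,9) ∈ E(G2) ✓
  (7,10) → (φ(7),φ(10)) = (5,10) ∈ E(G2) ✓
  (8,9) → (φ(8),φ(9)) = (7,9) ∈ E(G2) ✓
All 16 edges of G1 map to edges of G2, and |E(G1)| = |E(G2)| = 16, so φ is a bijection on edges as well as vertices. Hence G1 ≅ G2.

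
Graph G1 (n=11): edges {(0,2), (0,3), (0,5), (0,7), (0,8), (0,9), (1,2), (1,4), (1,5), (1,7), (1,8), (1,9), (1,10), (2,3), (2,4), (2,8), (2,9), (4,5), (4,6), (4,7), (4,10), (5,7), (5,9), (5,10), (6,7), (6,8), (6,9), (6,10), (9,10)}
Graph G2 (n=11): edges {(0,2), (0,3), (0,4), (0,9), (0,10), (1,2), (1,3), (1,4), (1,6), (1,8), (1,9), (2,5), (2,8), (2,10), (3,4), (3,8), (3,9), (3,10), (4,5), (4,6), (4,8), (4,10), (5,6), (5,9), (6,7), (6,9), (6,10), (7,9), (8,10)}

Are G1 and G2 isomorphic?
Yes, isomorphic

The graphs are isomorphic.
One valid mapping φ: V(G1) → V(G2): 0→9, 1→4, 2→6, 3→7, 4→10, 5→3, 6→2, 7→0, 8→5, 9→1, 10→8

Verify φ preserves adjacency — for each edge of G1, its image is an edge of G2:
  (0,2) → (φ(0),φ(2)) = (6,9) ∈ E(G2) ✓
  (0,3) → (φ(0),φ(3)) = (7,9) ∈ E(G2) ✓
  (0,5) → (φ(0),φ(5)) = (3,9) ∈ E(G2) ✓
  (0,7) → (φ(0),φ(7)) = (0,9) ∈ E(G2) ✓
  (0,8) → (φ(0),φ(8)) = (5,9) ∈ E(G2) ✓
  (0,9) → (φ(0),φ(9)) = (1,9) ∈ E(G2) ✓
  (1,2) → (φ(1),φ(2)) = (4,6) ∈ E(G2) ✓
  (1,4) → (φ(1),φ(4)) = (4,10) ∈ E(G2) ✓
  (1,5) → (φ(1),φ(5)) = (3,4) ∈ E(G2) ✓
  (1,7) → (φ(1),φ(7)) = (0,4) ∈ E(G2) ✓
  (1,8) → (φ(1),φ(8)) = (4,5) ∈ E(G2) ✓
  (1,9) → (φ(1),φ(9)) = (1,4) ∈ E(G2) ✓
  (1,10) → (φ(1),φ(10)) = (4,8) ∈ E(G2) ✓
  (2,3) → (φ(2),φ(3)) = (6,7) ∈ E(G2) ✓
  (2,4) → (φ(2),φ(4)) = (6,10) ∈ E(G2) ✓
  (2,8) → (φ(2),φ(8)) = (5,6) ∈ E(G2) ✓
  (2,9) → (φ(2),φ(9)) = (1,6) ∈ E(G2) ✓
  (4,5) → (φ(4),φ(5)) = (3,10) ∈ E(G2) ✓
  (4,6) → (φ(4),φ(6)) = (2,10) ∈ E(G2) ✓
  (4,7) → (φ(4),φ(7)) = (0,10) ∈ E(G2) ✓
  (4,10) → (φ(4),φ(10)) = (8,10) ∈ E(G2) ✓
  (5,7) → (φ(5),φ(7)) = (0,3) ∈ E(G2) ✓
  (5,9) → (φ(5),φ(9)) = (1,3) ∈ E(G2) ✓
  (5,10) → (φ(5),φ(10)) = (3,8) ∈ E(G2) ✓
  (6,7) → (φ(6),φ(7)) = (0,2) ∈ E(G2) ✓
  (6,8) → (φ(6),φ(8)) = (2,5) ∈ E(G2) ✓
  (6,9) → (φ(6),φ(9)) = (1,2) ∈ E(G2) ✓
  (6,10) → (φ(6),φ(10)) = (2,8) ∈ E(G2) ✓
  (9,10) → (φ(9),φ(10)) = (1,8) ∈ E(G2) ✓
All 29 edges of G1 map to edges of G2, and |E(G1)| = |E(G2)| = 29, so φ is a bijection on edges as well as vertices. Hence G1 ≅ G2.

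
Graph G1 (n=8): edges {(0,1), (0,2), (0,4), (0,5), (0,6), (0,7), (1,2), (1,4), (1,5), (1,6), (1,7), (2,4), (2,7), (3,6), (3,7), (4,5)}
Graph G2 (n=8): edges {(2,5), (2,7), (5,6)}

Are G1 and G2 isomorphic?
No, not isomorphic

The graphs are NOT isomorphic.

Connected components of G1: 1 component(s) with vertex sets [[0, 1, 2, 3, 4, 5, 6, 7]], sizes [8].
Connected components of G2: 5 component(s) with vertex sets [[0], [1], [3], [4], [2, 5, 6, 7]], sizes [1, 1, 1, 1, 4].
The number of connected components (and the multiset of component sizes) is an isomorphism invariant — an isomorphism maps each component of G1 bijectively onto a component of G2. Since G1 has 1 component(s) and G2 has 5, they cannot be isomorphic.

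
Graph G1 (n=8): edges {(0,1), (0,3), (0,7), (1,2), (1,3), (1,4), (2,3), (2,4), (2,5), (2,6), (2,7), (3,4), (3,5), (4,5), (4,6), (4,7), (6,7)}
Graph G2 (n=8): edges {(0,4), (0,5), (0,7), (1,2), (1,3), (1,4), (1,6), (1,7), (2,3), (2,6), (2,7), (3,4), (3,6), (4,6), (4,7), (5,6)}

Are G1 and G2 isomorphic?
No, not isomorphic

The graphs are NOT isomorphic.

Counting triangles (3-cliques): G1 has 12, G2 has 10.
Triangle count is an isomorphism invariant, so differing triangle counts rule out isomorphism.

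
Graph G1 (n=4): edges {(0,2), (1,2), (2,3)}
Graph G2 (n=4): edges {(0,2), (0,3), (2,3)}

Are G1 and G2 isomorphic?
No, not isomorphic

The graphs are NOT isomorphic.

Counting triangles (3-cliques): G1 has 0, G2 has 1.
Triangle count is an isomorphism invariant, so differing triangle counts rule out isomorphism.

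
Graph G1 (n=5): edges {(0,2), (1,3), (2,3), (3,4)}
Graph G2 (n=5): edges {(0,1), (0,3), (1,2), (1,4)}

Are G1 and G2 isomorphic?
Yes, isomorphic

The graphs are isomorphic.
One valid mapping φ: V(G1) → V(G2): 0→3, 1→2, 2→0, 3→1, 4→4

Verify φ preserves adjacency — for each edge of G1, its image is an edge of G2:
  (0,2) → (φ(0),φ(2)) = (0,3) ∈ E(G2) ✓
  (1,3) → (φ(1),φ(3)) = (1,2) ∈ E(G2) ✓
  (2,3) → (φ(2),φ(3)) = (0,1) ∈ E(G2) ✓
  (3,4) → (φ(3),φ(4)) = (1,4) ∈ E(G2) ✓
All 4 edges of G1 map to edges of G2, and |E(G1)| = |E(G2)| = 4, so φ is a bijection on edges as well as vertices. Hence G1 ≅ G2.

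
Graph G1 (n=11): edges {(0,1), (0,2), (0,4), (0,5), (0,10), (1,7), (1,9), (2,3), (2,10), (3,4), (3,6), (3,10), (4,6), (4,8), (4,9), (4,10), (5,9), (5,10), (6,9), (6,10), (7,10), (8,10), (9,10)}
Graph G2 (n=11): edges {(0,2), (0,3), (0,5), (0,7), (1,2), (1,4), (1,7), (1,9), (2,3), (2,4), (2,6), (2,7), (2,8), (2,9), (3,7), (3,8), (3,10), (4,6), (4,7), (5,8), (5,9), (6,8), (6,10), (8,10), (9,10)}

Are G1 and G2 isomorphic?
No, not isomorphic

The graphs are NOT isomorphic.

Counting triangles (3-cliques): G1 has 13, G2 has 14.
Triangle count is an isomorphism invariant, so differing triangle counts rule out isomorphism.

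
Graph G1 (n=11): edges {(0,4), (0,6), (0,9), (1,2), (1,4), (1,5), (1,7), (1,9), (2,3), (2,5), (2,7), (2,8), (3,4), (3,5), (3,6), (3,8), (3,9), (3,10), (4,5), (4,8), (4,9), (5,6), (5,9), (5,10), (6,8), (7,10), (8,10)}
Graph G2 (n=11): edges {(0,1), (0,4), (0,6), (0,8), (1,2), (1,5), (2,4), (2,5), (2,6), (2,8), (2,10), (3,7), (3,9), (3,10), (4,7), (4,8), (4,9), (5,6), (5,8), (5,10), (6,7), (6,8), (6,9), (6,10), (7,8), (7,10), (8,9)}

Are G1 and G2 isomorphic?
Yes, isomorphic

The graphs are isomorphic.
One valid mapping φ: V(G1) → V(G2): 0→1, 1→10, 2→7, 3→8, 4→2, 5→6, 6→0, 7→3, 8→4, 9→5, 10→9

Verify φ preserves adjacency — for each edge of G1, its image is an edge of G2:
  (0,4) → (φ(0),φ(4)) = (1,2) ∈ E(G2) ✓
  (0,6) → (φ(0),φ(6)) = (0,1) ∈ E(G2) ✓
  (0,9) → (φ(0),φ(9)) = (1,5) ∈ E(G2) ✓
  (1,2) → (φ(1),φ(2)) = (7,10) ∈ E(G2) ✓
  (1,4) → (φ(1),φ(4)) = (2,10) ∈ E(G2) ✓
  (1,5) → (φ(1),φ(5)) = (6,10) ∈ E(G2) ✓
  (1,7) → (φ(1),φ(7)) = (3,10) ∈ E(G2) ✓
  (1,9) → (φ(1),φ(9)) = (5,10) ∈ E(G2) ✓
  (2,3) → (φ(2),φ(3)) = (7,8) ∈ E(G2) ✓
  (2,5) → (φ(2),φ(5)) = (6,7) ∈ E(G2) ✓
  (2,7) → (φ(2),φ(7)) = (3,7) ∈ E(G2) ✓
  (2,8) → (φ(2),φ(8)) = (4,7) ∈ E(G2) ✓
  (3,4) → (φ(3),φ(4)) = (2,8) ∈ E(G2) ✓
  (3,5) → (φ(3),φ(5)) = (6,8) ∈ E(G2) ✓
  (3,6) → (φ(3),φ(6)) = (0,8) ∈ E(G2) ✓
  (3,8) → (φ(3),φ(8)) = (4,8) ∈ E(G2) ✓
  (3,9) → (φ(3),φ(9)) = (5,8) ∈ E(G2) ✓
  (3,10) → (φ(3),φ(10)) = (8,9) ∈ E(G2) ✓
  (4,5) → (φ(4),φ(5)) = (2,6) ∈ E(G2) ✓
  (4,8) → (φ(4),φ(8)) = (2,4) ∈ E(G2) ✓
  (4,9) → (φ(4),φ(9)) = (2,5) ∈ E(G2) ✓
  (5,6) → (φ(5),φ(6)) = (0,6) ∈ E(G2) ✓
  (5,9) → (φ(5),φ(9)) = (5,6) ∈ E(G2) ✓
  (5,10) → (φ(5),φ(10)) = (6,9) ∈ E(G2) ✓
  (6,8) → (φ(6),φ(8)) = (0,4) ∈ E(G2) ✓
  (7,10) → (φ(7),φ(10)) = (3,9) ∈ E(G2) ✓
  (8,10) → (φ(8),φ(10)) = (4,9) ∈ E(G2) ✓
All 27 edges of G1 map to edges of G2, and |E(G1)| = |E(G2)| = 27, so φ is a bijection on edges as well as vertices. Hence G1 ≅ G2.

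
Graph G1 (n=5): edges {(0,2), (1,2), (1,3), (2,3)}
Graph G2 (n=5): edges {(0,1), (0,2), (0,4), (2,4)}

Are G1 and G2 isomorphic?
Yes, isomorphic

The graphs are isomorphic.
One valid mapping φ: V(G1) → V(G2): 0→1, 1→2, 2→0, 3→4, 4→3

Verify φ preserves adjacency — for each edge of G1, its image is an edge of G2:
  (0,2) → (φ(0),φ(2)) = (0,1) ∈ E(G2) ✓
  (1,2) → (φ(1),φ(2)) = (0,2) ∈ E(G2) ✓
  (1,3) → (φ(1),φ(3)) = (2,4) ∈ E(G2) ✓
  (2,3) → (φ(2),φ(3)) = (0,4) ∈ E(G2) ✓
All 4 edges of G1 map to edges of G2, and |E(G1)| = |E(G2)| = 4, so φ is a bijection on edges as well as vertices. Hence G1 ≅ G2.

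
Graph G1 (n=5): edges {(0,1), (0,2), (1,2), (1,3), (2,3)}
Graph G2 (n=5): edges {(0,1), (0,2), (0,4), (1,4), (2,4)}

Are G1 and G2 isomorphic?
Yes, isomorphic

The graphs are isomorphic.
One valid mapping φ: V(G1) → V(G2): 0→1, 1→4, 2→0, 3→2, 4→3

Verify φ preserves adjacency — for each edge of G1, its image is an edge of G2:
  (0,1) → (φ(0),φ(1)) = (1,4) ∈ E(G2) ✓
  (0,2) → (φ(0),φ(2)) = (0,1) ∈ E(G2) ✓
  (1,2) → (φ(1),φ(2)) = (0,4) ∈ E(G2) ✓
  (1,3) → (φ(1),φ(3)) = (2,4) ∈ E(G2) ✓
  (2,3) → (φ(2),φ(3)) = (0,2) ∈ E(G2) ✓
All 5 edges of G1 map to edges of G2, and |E(G1)| = |E(G2)| = 5, so φ is a bijection on edges as well as vertices. Hence G1 ≅ G2.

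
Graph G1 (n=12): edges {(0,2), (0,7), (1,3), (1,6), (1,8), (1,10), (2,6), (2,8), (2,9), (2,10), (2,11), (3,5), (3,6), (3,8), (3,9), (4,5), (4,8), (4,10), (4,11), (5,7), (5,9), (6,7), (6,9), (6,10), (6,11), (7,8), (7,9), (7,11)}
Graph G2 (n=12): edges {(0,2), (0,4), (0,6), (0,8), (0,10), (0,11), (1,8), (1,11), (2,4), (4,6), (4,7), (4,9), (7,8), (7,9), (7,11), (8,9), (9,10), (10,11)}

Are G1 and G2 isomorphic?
No, not isomorphic

The graphs are NOT isomorphic.

Connected components of G1: 1 component(s) with vertex sets [[0, 1, 2, 3, 4, 5, 6, 7, 8, 9, 10, 11]], sizes [12].
Connected components of G2: 3 component(s) with vertex sets [[3], [5], [0, 1, 2, 4, 6, 7, 8, 9, 10, 11]], sizes [1, 1, 10].
The number of connected components (and the multiset of component sizes) is an isomorphism invariant — an isomorphism maps each component of G1 bijectively onto a component of G2. Since G1 has 1 component(s) and G2 has 3, they cannot be isomorphic.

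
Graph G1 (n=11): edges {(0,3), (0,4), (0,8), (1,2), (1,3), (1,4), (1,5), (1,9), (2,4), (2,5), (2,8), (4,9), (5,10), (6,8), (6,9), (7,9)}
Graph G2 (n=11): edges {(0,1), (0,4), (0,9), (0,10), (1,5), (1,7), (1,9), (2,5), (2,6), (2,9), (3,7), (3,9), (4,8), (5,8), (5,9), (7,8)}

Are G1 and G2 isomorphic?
Yes, isomorphic

The graphs are isomorphic.
One valid mapping φ: V(G1) → V(G2): 0→7, 1→9, 2→5, 3→3, 4→1, 5→2, 6→4, 7→10, 8→8, 9→0, 10→6

Verify φ preserves adjacency — for each edge of G1, its image is an edge of G2:
  (0,3) → (φ(0),φ(3)) = (3,7) ∈ E(G2) ✓
  (0,4) → (φ(0),φ(4)) = (1,7) ∈ E(G2) ✓
  (0,8) → (φ(0),φ(8)) = (7,8) ∈ E(G2) ✓
  (1,2) → (φ(1),φ(2)) = (5,9) ∈ E(G2) ✓
  (1,3) → (φ(1),φ(3)) = (3,9) ∈ E(G2) ✓
  (1,4) → (φ(1),φ(4)) = (1,9) ∈ E(G2) ✓
  (1,5) → (φ(1),φ(5)) = (2,9) ∈ E(G2) ✓
  (1,9) → (φ(1),φ(9)) = (0,9) ∈ E(G2) ✓
  (2,4) → (φ(2),φ(4)) = (1,5) ∈ E(G2) ✓
  (2,5) → (φ(2),φ(5)) = (2,5) ∈ E(G2) ✓
  (2,8) → (φ(2),φ(8)) = (5,8) ∈ E(G2) ✓
  (4,9) → (φ(4),φ(9)) = (0,1) ∈ E(G2) ✓
  (5,10) → (φ(5),φ(10)) = (2,6) ∈ E(G2) ✓
  (6,8) → (φ(6),φ(8)) = (4,8) ∈ E(G2) ✓
  (6,9) → (φ(6),φ(9)) = (0,4) ∈ E(G2) ✓
  (7,9) → (φ(7),φ(9)) = (0,10) ∈ E(G2) ✓
All 16 edges of G1 map to edges of G2, and |E(G1)| = |E(G2)| = 16, so φ is a bijection on edges as well as vertices. Hence G1 ≅ G2.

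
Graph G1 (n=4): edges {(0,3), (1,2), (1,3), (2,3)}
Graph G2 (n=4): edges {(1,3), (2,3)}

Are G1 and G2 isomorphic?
No, not isomorphic

The graphs are NOT isomorphic.

Connected components of G1: 1 component(s) with vertex sets [[0, 1, 2, 3]], sizes [4].
Connected components of G2: 2 component(s) with vertex sets [[0], [1, 2, 3]], sizes [1, 3].
The number of connected components (and the multiset of component sizes) is an isomorphism invariant — an isomorphism maps each component of G1 bijectively onto a component of G2. Since G1 has 1 component(s) and G2 has 2, they cannot be isomorphic.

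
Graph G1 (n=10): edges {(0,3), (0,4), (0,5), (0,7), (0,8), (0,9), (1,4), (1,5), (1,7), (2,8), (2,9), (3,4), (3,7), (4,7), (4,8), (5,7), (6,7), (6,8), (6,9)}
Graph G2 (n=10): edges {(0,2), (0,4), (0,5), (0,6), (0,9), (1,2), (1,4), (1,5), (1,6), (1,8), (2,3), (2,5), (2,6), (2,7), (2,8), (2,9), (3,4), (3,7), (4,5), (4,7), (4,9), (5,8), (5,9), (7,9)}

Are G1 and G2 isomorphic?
No, not isomorphic

The graphs are NOT isomorphic.

Counting triangles (3-cliques): G1 has 8, G2 has 18.
Triangle count is an isomorphism invariant, so differing triangle counts rule out isomorphism.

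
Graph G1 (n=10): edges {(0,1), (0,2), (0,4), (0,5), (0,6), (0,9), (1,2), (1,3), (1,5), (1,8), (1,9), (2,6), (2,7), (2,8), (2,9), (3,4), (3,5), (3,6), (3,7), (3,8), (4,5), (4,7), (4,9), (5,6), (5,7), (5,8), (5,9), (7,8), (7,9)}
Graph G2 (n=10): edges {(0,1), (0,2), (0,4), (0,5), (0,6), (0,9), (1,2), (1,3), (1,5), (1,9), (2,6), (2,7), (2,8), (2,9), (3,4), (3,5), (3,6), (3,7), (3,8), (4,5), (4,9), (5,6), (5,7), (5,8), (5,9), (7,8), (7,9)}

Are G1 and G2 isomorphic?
No, not isomorphic

The graphs are NOT isomorphic.

Counting edges: G1 has 29 edge(s); G2 has 27 edge(s).
Edge count is an isomorphism invariant (a bijection on vertices induces a bijection on edges), so differing edge counts rule out isomorphism.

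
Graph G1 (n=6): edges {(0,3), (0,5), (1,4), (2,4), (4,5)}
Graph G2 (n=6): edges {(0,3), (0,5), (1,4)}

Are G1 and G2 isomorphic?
No, not isomorphic

The graphs are NOT isomorphic.

Counting edges: G1 has 5 edge(s); G2 has 3 edge(s).
Edge count is an isomorphism invariant (a bijection on vertices induces a bijection on edges), so differing edge counts rule out isomorphism.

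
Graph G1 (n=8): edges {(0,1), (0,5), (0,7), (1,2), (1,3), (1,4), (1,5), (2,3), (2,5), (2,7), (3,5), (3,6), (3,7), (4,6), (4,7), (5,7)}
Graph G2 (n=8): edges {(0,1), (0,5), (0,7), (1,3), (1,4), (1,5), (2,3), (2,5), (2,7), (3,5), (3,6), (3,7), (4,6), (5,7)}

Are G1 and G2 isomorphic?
No, not isomorphic

The graphs are NOT isomorphic.

Counting edges: G1 has 16 edge(s); G2 has 14 edge(s).
Edge count is an isomorphism invariant (a bijection on vertices induces a bijection on edges), so differing edge counts rule out isomorphism.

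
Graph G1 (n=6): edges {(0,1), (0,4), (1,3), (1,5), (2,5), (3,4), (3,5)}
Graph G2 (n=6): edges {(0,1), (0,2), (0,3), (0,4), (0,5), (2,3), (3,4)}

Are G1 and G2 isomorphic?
No, not isomorphic

The graphs are NOT isomorphic.

Counting triangles (3-cliques): G1 has 1, G2 has 2.
Triangle count is an isomorphism invariant, so differing triangle counts rule out isomorphism.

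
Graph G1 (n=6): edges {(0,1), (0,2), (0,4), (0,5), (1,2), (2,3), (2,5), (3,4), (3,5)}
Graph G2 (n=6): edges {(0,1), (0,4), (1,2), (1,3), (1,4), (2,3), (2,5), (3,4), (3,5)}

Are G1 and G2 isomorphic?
No, not isomorphic

The graphs are NOT isomorphic.

Counting triangles (3-cliques): G1 has 3, G2 has 4.
Triangle count is an isomorphism invariant, so differing triangle counts rule out isomorphism.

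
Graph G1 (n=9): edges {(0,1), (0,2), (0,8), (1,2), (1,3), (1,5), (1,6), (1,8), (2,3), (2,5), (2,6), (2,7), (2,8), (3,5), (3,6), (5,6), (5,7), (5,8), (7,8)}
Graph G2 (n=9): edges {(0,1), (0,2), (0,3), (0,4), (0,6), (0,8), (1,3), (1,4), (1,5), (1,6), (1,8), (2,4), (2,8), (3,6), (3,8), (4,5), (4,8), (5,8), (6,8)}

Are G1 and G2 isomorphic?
Yes, isomorphic

The graphs are isomorphic.
One valid mapping φ: V(G1) → V(G2): 0→5, 1→1, 2→8, 3→3, 4→7, 5→0, 6→6, 7→2, 8→4

Verify φ preserves adjacency — for each edge of G1, its image is an edge of G2:
  (0,1) → (φ(0),φ(1)) = (1,5) ∈ E(G2) ✓
  (0,2) → (φ(0),φ(2)) = (5,8) ∈ E(G2) ✓
  (0,8) → (φ(0),φ(8)) = (4,5) ∈ E(G2) ✓
  (1,2) → (φ(1),φ(2)) = (1,8) ∈ E(G2) ✓
  (1,3) → (φ(1),φ(3)) = (1,3) ∈ E(G2) ✓
  (1,5) → (φ(1),φ(5)) = (0,1) ∈ E(G2) ✓
  (1,6) → (φ(1),φ(6)) = (1,6) ∈ E(G2) ✓
  (1,8) → (φ(1),φ(8)) = (1,4) ∈ E(G2) ✓
  (2,3) → (φ(2),φ(3)) = (3,8) ∈ E(G2) ✓
  (2,5) → (φ(2),φ(5)) = (0,8) ∈ E(G2) ✓
  (2,6) → (φ(2),φ(6)) = (6,8) ∈ E(G2) ✓
  (2,7) → (φ(2),φ(7)) = (2,8) ∈ E(G2) ✓
  (2,8) → (φ(2),φ(8)) = (4,8) ∈ E(G2) ✓
  (3,5) → (φ(3),φ(5)) = (0,3) ∈ E(G2) ✓
  (3,6) → (φ(3),φ(6)) = (3,6) ∈ E(G2) ✓
  (5,6) → (φ(5),φ(6)) = (0,6) ∈ E(G2) ✓
  (5,7) → (φ(5),φ(7)) = (0,2) ∈ E(G2) ✓
  (5,8) → (φ(5),φ(8)) = (0,4) ∈ E(G2) ✓
  (7,8) → (φ(7),φ(8)) = (2,4) ∈ E(G2) ✓
All 19 edges of G1 map to edges of G2, and |E(G1)| = |E(G2)| = 19, so φ is a bijection on edges as well as vertices. Hence G1 ≅ G2.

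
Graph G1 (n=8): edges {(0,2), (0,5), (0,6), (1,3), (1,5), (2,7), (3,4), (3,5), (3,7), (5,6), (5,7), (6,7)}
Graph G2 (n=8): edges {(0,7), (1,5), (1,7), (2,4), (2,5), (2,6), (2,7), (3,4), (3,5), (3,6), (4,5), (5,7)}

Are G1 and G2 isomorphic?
Yes, isomorphic

The graphs are isomorphic.
One valid mapping φ: V(G1) → V(G2): 0→3, 1→1, 2→6, 3→7, 4→0, 5→5, 6→4, 7→2

Verify φ preserves adjacency — for each edge of G1, its image is an edge of G2:
  (0,2) → (φ(0),φ(2)) = (3,6) ∈ E(G2) ✓
  (0,5) → (φ(0),φ(5)) = (3,5) ∈ E(G2) ✓
  (0,6) → (φ(0),φ(6)) = (3,4) ∈ E(G2) ✓
  (1,3) → (φ(1),φ(3)) = (1,7) ∈ E(G2) ✓
  (1,5) → (φ(1),φ(5)) = (1,5) ∈ E(G2) ✓
  (2,7) → (φ(2),φ(7)) = (2,6) ∈ E(G2) ✓
  (3,4) → (φ(3),φ(4)) = (0,7) ∈ E(G2) ✓
  (3,5) → (φ(3),φ(5)) = (5,7) ∈ E(G2) ✓
  (3,7) → (φ(3),φ(7)) = (2,7) ∈ E(G2) ✓
  (5,6) → (φ(5),φ(6)) = (4,5) ∈ E(G2) ✓
  (5,7) → (φ(5),φ(7)) = (2,5) ∈ E(G2) ✓
  (6,7) → (φ(6),φ(7)) = (2,4) ∈ E(G2) ✓
All 12 edges of G1 map to edges of G2, and |E(G1)| = |E(G2)| = 12, so φ is a bijection on edges as well as vertices. Hence G1 ≅ G2.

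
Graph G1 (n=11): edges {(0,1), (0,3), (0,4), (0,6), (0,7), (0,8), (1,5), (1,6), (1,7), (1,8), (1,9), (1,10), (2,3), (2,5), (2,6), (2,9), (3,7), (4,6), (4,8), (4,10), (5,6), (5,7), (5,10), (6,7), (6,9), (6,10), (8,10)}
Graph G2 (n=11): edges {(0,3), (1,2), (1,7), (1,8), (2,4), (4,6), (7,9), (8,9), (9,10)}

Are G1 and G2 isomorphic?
No, not isomorphic

The graphs are NOT isomorphic.

Connected components of G1: 1 component(s) with vertex sets [[0, 1, 2, 3, 4, 5, 6, 7, 8, 9, 10]], sizes [11].
Connected components of G2: 3 component(s) with vertex sets [[5], [0, 3], [1, 2, 4, 6, 7, 8, 9, 10]], sizes [1, 2, 8].
The number of connected components (and the multiset of component sizes) is an isomorphism invariant — an isomorphism maps each component of G1 bijectively onto a component of G2. Since G1 has 1 component(s) and G2 has 3, they cannot be isomorphic.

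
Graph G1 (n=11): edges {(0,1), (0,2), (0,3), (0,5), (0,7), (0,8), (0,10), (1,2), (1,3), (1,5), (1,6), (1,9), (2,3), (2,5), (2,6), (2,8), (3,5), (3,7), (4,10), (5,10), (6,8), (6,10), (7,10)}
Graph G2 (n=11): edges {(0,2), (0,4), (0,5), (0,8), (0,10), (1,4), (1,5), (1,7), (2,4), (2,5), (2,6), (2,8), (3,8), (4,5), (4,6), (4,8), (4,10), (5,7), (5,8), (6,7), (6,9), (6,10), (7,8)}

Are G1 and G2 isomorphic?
Yes, isomorphic

The graphs are isomorphic.
One valid mapping φ: V(G1) → V(G2): 0→4, 1→8, 2→5, 3→0, 4→9, 5→2, 6→7, 7→10, 8→1, 9→3, 10→6

Verify φ preserves adjacency — for each edge of G1, its image is an edge of G2:
  (0,1) → (φ(0),φ(1)) = (4,8) ∈ E(G2) ✓
  (0,2) → (φ(0),φ(2)) = (4,5) ∈ E(G2) ✓
  (0,3) → (φ(0),φ(3)) = (0,4) ∈ E(G2) ✓
  (0,5) → (φ(0),φ(5)) = (2,4) ∈ E(G2) ✓
  (0,7) → (φ(0),φ(7)) = (4,10) ∈ E(G2) ✓
  (0,8) → (φ(0),φ(8)) = (1,4) ∈ E(G2) ✓
  (0,10) → (φ(0),φ(10)) = (4,6) ∈ E(G2) ✓
  (1,2) → (φ(1),φ(2)) = (5,8) ∈ E(G2) ✓
  (1,3) → (φ(1),φ(3)) = (0,8) ∈ E(G2) ✓
  (1,5) → (φ(1),φ(5)) = (2,8) ∈ E(G2) ✓
  (1,6) → (φ(1),φ(6)) = (7,8) ∈ E(G2) ✓
  (1,9) → (φ(1),φ(9)) = (3,8) ∈ E(G2) ✓
  (2,3) → (φ(2),φ(3)) = (0,5) ∈ E(G2) ✓
  (2,5) → (φ(2),φ(5)) = (2,5) ∈ E(G2) ✓
  (2,6) → (φ(2),φ(6)) = (5,7) ∈ E(G2) ✓
  (2,8) → (φ(2),φ(8)) = (1,5) ∈ E(G2) ✓
  (3,5) → (φ(3),φ(5)) = (0,2) ∈ E(G2) ✓
  (3,7) → (φ(3),φ(7)) = (0,10) ∈ E(G2) ✓
  (4,10) → (φ(4),φ(10)) = (6,9) ∈ E(G2) ✓
  (5,10) → (φ(5),φ(10)) = (2,6) ∈ E(G2) ✓
  (6,8) → (φ(6),φ(8)) = (1,7) ∈ E(G2) ✓
  (6,10) → (φ(6),φ(10)) = (6,7) ∈ E(G2) ✓
  (7,10) → (φ(7),φ(10)) = (6,10) ∈ E(G2) ✓
All 23 edges of G1 map to edges of G2, and |E(G1)| = |E(G2)| = 23, so φ is a bijection on edges as well as vertices. Hence G1 ≅ G2.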